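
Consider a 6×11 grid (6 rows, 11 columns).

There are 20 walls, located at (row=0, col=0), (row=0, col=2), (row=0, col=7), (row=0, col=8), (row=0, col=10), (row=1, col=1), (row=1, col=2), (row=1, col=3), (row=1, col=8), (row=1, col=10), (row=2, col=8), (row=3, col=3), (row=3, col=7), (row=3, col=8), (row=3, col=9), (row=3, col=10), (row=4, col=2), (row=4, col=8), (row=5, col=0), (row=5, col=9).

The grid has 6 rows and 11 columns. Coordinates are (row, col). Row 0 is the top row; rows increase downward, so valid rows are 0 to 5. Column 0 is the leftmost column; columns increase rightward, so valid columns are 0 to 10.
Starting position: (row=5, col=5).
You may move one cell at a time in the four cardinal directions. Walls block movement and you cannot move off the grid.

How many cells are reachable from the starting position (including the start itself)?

BFS flood-fill from (row=5, col=5):
  Distance 0: (row=5, col=5)
  Distance 1: (row=4, col=5), (row=5, col=4), (row=5, col=6)
  Distance 2: (row=3, col=5), (row=4, col=4), (row=4, col=6), (row=5, col=3), (row=5, col=7)
  Distance 3: (row=2, col=5), (row=3, col=4), (row=3, col=6), (row=4, col=3), (row=4, col=7), (row=5, col=2), (row=5, col=8)
  Distance 4: (row=1, col=5), (row=2, col=4), (row=2, col=6), (row=5, col=1)
  Distance 5: (row=0, col=5), (row=1, col=4), (row=1, col=6), (row=2, col=3), (row=2, col=7), (row=4, col=1)
  Distance 6: (row=0, col=4), (row=0, col=6), (row=1, col=7), (row=2, col=2), (row=3, col=1), (row=4, col=0)
  Distance 7: (row=0, col=3), (row=2, col=1), (row=3, col=0), (row=3, col=2)
  Distance 8: (row=2, col=0)
  Distance 9: (row=1, col=0)
Total reachable: 38 (grid has 46 open cells total)

Answer: Reachable cells: 38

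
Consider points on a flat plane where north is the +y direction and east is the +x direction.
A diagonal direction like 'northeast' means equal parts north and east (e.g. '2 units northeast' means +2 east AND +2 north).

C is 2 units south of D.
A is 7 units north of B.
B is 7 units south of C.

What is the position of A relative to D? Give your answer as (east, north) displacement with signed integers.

Answer: A is at (east=0, north=-2) relative to D.

Derivation:
Place D at the origin (east=0, north=0).
  C is 2 units south of D: delta (east=+0, north=-2); C at (east=0, north=-2).
  B is 7 units south of C: delta (east=+0, north=-7); B at (east=0, north=-9).
  A is 7 units north of B: delta (east=+0, north=+7); A at (east=0, north=-2).
Therefore A relative to D: (east=0, north=-2).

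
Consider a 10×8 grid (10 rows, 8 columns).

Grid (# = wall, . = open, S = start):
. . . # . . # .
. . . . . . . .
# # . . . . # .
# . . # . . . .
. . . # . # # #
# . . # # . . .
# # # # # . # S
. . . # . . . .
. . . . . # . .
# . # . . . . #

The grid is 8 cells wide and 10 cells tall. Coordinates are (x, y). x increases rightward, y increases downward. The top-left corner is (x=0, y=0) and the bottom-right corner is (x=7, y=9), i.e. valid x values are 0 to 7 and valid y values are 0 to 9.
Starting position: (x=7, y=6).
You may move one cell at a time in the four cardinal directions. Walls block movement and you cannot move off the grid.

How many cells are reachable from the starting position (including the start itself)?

BFS flood-fill from (x=7, y=6):
  Distance 0: (x=7, y=6)
  Distance 1: (x=7, y=5), (x=7, y=7)
  Distance 2: (x=6, y=5), (x=6, y=7), (x=7, y=8)
  Distance 3: (x=5, y=5), (x=5, y=7), (x=6, y=8)
  Distance 4: (x=5, y=6), (x=4, y=7), (x=6, y=9)
  Distance 5: (x=4, y=8), (x=5, y=9)
  Distance 6: (x=3, y=8), (x=4, y=9)
  Distance 7: (x=2, y=8), (x=3, y=9)
  Distance 8: (x=2, y=7), (x=1, y=8)
  Distance 9: (x=1, y=7), (x=0, y=8), (x=1, y=9)
  Distance 10: (x=0, y=7)
Total reachable: 24 (grid has 55 open cells total)

Answer: Reachable cells: 24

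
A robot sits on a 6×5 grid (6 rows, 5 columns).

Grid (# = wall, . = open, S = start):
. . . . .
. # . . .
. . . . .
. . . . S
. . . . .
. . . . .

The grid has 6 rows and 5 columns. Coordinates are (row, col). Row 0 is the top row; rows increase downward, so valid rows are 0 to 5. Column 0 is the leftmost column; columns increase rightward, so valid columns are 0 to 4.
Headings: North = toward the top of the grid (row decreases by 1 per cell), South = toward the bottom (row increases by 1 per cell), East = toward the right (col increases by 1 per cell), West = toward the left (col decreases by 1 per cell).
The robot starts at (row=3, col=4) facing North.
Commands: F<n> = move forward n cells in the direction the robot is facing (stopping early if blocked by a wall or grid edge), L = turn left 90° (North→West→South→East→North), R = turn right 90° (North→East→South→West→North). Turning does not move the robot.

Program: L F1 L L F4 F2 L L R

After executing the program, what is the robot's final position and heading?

Answer: Final position: (row=3, col=4), facing North

Derivation:
Start: (row=3, col=4), facing North
  L: turn left, now facing West
  F1: move forward 1, now at (row=3, col=3)
  L: turn left, now facing South
  L: turn left, now facing East
  F4: move forward 1/4 (blocked), now at (row=3, col=4)
  F2: move forward 0/2 (blocked), now at (row=3, col=4)
  L: turn left, now facing North
  L: turn left, now facing West
  R: turn right, now facing North
Final: (row=3, col=4), facing North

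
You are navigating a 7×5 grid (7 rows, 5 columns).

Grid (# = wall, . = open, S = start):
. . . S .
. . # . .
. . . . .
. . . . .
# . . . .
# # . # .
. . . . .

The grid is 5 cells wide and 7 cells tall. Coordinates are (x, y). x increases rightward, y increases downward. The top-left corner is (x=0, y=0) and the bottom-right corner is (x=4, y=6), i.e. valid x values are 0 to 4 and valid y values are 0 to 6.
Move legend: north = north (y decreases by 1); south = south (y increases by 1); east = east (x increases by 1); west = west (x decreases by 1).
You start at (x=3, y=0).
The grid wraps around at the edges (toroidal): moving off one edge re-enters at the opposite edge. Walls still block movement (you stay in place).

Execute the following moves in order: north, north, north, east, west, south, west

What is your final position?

Start: (x=3, y=0)
  north (north): (x=3, y=0) -> (x=3, y=6)
  north (north): blocked, stay at (x=3, y=6)
  north (north): blocked, stay at (x=3, y=6)
  east (east): (x=3, y=6) -> (x=4, y=6)
  west (west): (x=4, y=6) -> (x=3, y=6)
  south (south): (x=3, y=6) -> (x=3, y=0)
  west (west): (x=3, y=0) -> (x=2, y=0)
Final: (x=2, y=0)

Answer: Final position: (x=2, y=0)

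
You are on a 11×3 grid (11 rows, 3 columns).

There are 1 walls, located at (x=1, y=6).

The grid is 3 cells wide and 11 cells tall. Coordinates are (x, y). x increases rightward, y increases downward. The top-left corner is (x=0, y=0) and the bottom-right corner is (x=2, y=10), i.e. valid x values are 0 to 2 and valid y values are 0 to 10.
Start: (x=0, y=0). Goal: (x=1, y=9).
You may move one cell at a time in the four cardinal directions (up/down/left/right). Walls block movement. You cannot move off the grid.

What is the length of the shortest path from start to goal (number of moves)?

BFS from (x=0, y=0) until reaching (x=1, y=9):
  Distance 0: (x=0, y=0)
  Distance 1: (x=1, y=0), (x=0, y=1)
  Distance 2: (x=2, y=0), (x=1, y=1), (x=0, y=2)
  Distance 3: (x=2, y=1), (x=1, y=2), (x=0, y=3)
  Distance 4: (x=2, y=2), (x=1, y=3), (x=0, y=4)
  Distance 5: (x=2, y=3), (x=1, y=4), (x=0, y=5)
  Distance 6: (x=2, y=4), (x=1, y=5), (x=0, y=6)
  Distance 7: (x=2, y=5), (x=0, y=7)
  Distance 8: (x=2, y=6), (x=1, y=7), (x=0, y=8)
  Distance 9: (x=2, y=7), (x=1, y=8), (x=0, y=9)
  Distance 10: (x=2, y=8), (x=1, y=9), (x=0, y=10)  <- goal reached here
One shortest path (10 moves): (x=0, y=0) -> (x=0, y=1) -> (x=0, y=2) -> (x=0, y=3) -> (x=0, y=4) -> (x=0, y=5) -> (x=0, y=6) -> (x=0, y=7) -> (x=1, y=7) -> (x=1, y=8) -> (x=1, y=9)

Answer: Shortest path length: 10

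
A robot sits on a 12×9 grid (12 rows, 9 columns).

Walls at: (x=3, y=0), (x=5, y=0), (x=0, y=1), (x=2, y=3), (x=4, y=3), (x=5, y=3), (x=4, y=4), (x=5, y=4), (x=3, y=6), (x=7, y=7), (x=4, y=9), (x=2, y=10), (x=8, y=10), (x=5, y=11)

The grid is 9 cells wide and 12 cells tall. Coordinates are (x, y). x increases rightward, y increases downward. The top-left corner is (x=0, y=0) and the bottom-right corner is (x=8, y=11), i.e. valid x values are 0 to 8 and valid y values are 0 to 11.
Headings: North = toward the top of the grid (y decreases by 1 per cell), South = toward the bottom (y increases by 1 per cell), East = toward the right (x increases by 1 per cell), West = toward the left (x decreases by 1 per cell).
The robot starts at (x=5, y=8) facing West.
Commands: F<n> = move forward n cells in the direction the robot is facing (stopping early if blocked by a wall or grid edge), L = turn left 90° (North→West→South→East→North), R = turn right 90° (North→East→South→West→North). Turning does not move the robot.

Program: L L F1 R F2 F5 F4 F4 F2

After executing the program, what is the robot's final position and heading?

Start: (x=5, y=8), facing West
  L: turn left, now facing South
  L: turn left, now facing East
  F1: move forward 1, now at (x=6, y=8)
  R: turn right, now facing South
  F2: move forward 2, now at (x=6, y=10)
  F5: move forward 1/5 (blocked), now at (x=6, y=11)
  F4: move forward 0/4 (blocked), now at (x=6, y=11)
  F4: move forward 0/4 (blocked), now at (x=6, y=11)
  F2: move forward 0/2 (blocked), now at (x=6, y=11)
Final: (x=6, y=11), facing South

Answer: Final position: (x=6, y=11), facing South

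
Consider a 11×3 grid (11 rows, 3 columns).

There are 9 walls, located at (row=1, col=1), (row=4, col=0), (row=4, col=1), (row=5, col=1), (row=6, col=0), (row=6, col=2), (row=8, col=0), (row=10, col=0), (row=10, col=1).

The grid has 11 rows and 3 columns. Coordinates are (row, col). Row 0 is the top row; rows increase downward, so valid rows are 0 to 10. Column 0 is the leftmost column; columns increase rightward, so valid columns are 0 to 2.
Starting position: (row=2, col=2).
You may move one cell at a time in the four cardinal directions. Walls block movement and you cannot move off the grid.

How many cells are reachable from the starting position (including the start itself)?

BFS flood-fill from (row=2, col=2):
  Distance 0: (row=2, col=2)
  Distance 1: (row=1, col=2), (row=2, col=1), (row=3, col=2)
  Distance 2: (row=0, col=2), (row=2, col=0), (row=3, col=1), (row=4, col=2)
  Distance 3: (row=0, col=1), (row=1, col=0), (row=3, col=0), (row=5, col=2)
  Distance 4: (row=0, col=0)
Total reachable: 13 (grid has 24 open cells total)

Answer: Reachable cells: 13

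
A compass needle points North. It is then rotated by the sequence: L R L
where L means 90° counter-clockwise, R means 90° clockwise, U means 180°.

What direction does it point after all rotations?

Answer: Final heading: West

Derivation:
Start: North
  L (left (90° counter-clockwise)) -> West
  R (right (90° clockwise)) -> North
  L (left (90° counter-clockwise)) -> West
Final: West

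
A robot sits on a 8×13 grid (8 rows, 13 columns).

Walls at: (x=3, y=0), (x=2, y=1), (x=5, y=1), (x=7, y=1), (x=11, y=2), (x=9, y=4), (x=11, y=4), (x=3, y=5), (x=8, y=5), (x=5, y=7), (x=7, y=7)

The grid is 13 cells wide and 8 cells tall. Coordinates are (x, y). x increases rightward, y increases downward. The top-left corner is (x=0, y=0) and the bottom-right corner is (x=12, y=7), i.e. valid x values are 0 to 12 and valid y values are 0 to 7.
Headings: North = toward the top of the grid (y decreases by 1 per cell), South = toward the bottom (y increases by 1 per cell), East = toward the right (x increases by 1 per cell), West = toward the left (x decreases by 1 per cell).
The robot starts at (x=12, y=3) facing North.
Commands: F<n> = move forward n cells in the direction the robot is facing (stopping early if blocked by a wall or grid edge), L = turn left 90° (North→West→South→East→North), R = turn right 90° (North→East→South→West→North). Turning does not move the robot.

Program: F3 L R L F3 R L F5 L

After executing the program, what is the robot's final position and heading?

Answer: Final position: (x=4, y=0), facing South

Derivation:
Start: (x=12, y=3), facing North
  F3: move forward 3, now at (x=12, y=0)
  L: turn left, now facing West
  R: turn right, now facing North
  L: turn left, now facing West
  F3: move forward 3, now at (x=9, y=0)
  R: turn right, now facing North
  L: turn left, now facing West
  F5: move forward 5, now at (x=4, y=0)
  L: turn left, now facing South
Final: (x=4, y=0), facing South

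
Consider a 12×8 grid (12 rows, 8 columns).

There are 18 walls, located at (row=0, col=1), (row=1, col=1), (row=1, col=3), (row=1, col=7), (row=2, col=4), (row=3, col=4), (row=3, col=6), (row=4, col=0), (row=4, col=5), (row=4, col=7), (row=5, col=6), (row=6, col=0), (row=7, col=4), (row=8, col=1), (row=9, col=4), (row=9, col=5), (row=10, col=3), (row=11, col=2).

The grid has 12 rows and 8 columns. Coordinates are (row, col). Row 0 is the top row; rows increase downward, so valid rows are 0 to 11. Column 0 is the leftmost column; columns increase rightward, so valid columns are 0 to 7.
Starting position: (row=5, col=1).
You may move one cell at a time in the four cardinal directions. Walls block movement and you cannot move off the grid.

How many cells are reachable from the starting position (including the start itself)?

Answer: Reachable cells: 77

Derivation:
BFS flood-fill from (row=5, col=1):
  Distance 0: (row=5, col=1)
  Distance 1: (row=4, col=1), (row=5, col=0), (row=5, col=2), (row=6, col=1)
  Distance 2: (row=3, col=1), (row=4, col=2), (row=5, col=3), (row=6, col=2), (row=7, col=1)
  Distance 3: (row=2, col=1), (row=3, col=0), (row=3, col=2), (row=4, col=3), (row=5, col=4), (row=6, col=3), (row=7, col=0), (row=7, col=2)
  Distance 4: (row=2, col=0), (row=2, col=2), (row=3, col=3), (row=4, col=4), (row=5, col=5), (row=6, col=4), (row=7, col=3), (row=8, col=0), (row=8, col=2)
  Distance 5: (row=1, col=0), (row=1, col=2), (row=2, col=3), (row=6, col=5), (row=8, col=3), (row=9, col=0), (row=9, col=2)
  Distance 6: (row=0, col=0), (row=0, col=2), (row=6, col=6), (row=7, col=5), (row=8, col=4), (row=9, col=1), (row=9, col=3), (row=10, col=0), (row=10, col=2)
  Distance 7: (row=0, col=3), (row=6, col=7), (row=7, col=6), (row=8, col=5), (row=10, col=1), (row=11, col=0)
  Distance 8: (row=0, col=4), (row=5, col=7), (row=7, col=7), (row=8, col=6), (row=11, col=1)
  Distance 9: (row=0, col=5), (row=1, col=4), (row=8, col=7), (row=9, col=6)
  Distance 10: (row=0, col=6), (row=1, col=5), (row=9, col=7), (row=10, col=6)
  Distance 11: (row=0, col=7), (row=1, col=6), (row=2, col=5), (row=10, col=5), (row=10, col=7), (row=11, col=6)
  Distance 12: (row=2, col=6), (row=3, col=5), (row=10, col=4), (row=11, col=5), (row=11, col=7)
  Distance 13: (row=2, col=7), (row=11, col=4)
  Distance 14: (row=3, col=7), (row=11, col=3)
Total reachable: 77 (grid has 78 open cells total)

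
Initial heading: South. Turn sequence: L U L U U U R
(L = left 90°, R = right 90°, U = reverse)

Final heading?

Start: South
  L (left (90° counter-clockwise)) -> East
  U (U-turn (180°)) -> West
  L (left (90° counter-clockwise)) -> South
  U (U-turn (180°)) -> North
  U (U-turn (180°)) -> South
  U (U-turn (180°)) -> North
  R (right (90° clockwise)) -> East
Final: East

Answer: Final heading: East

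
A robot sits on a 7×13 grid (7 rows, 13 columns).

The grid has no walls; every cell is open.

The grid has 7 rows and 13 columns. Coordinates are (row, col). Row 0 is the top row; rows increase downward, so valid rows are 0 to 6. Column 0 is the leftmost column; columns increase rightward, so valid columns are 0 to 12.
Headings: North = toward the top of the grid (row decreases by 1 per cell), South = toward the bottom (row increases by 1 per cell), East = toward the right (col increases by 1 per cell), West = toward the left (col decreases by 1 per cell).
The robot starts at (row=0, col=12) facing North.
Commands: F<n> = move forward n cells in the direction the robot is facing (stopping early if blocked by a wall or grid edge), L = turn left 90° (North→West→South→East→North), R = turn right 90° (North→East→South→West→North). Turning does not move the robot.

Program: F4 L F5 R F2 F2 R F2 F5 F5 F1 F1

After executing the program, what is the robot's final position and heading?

Answer: Final position: (row=0, col=12), facing East

Derivation:
Start: (row=0, col=12), facing North
  F4: move forward 0/4 (blocked), now at (row=0, col=12)
  L: turn left, now facing West
  F5: move forward 5, now at (row=0, col=7)
  R: turn right, now facing North
  F2: move forward 0/2 (blocked), now at (row=0, col=7)
  F2: move forward 0/2 (blocked), now at (row=0, col=7)
  R: turn right, now facing East
  F2: move forward 2, now at (row=0, col=9)
  F5: move forward 3/5 (blocked), now at (row=0, col=12)
  F5: move forward 0/5 (blocked), now at (row=0, col=12)
  F1: move forward 0/1 (blocked), now at (row=0, col=12)
  F1: move forward 0/1 (blocked), now at (row=0, col=12)
Final: (row=0, col=12), facing East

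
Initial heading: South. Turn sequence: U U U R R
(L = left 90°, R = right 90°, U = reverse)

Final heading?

Start: South
  U (U-turn (180°)) -> North
  U (U-turn (180°)) -> South
  U (U-turn (180°)) -> North
  R (right (90° clockwise)) -> East
  R (right (90° clockwise)) -> South
Final: South

Answer: Final heading: South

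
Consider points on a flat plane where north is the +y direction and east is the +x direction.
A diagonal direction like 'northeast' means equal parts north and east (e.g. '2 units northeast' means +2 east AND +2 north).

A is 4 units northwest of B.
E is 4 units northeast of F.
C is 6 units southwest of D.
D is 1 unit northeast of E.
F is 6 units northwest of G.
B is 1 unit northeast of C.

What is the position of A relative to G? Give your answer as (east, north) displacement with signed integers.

Answer: A is at (east=-10, north=10) relative to G.

Derivation:
Place G at the origin (east=0, north=0).
  F is 6 units northwest of G: delta (east=-6, north=+6); F at (east=-6, north=6).
  E is 4 units northeast of F: delta (east=+4, north=+4); E at (east=-2, north=10).
  D is 1 unit northeast of E: delta (east=+1, north=+1); D at (east=-1, north=11).
  C is 6 units southwest of D: delta (east=-6, north=-6); C at (east=-7, north=5).
  B is 1 unit northeast of C: delta (east=+1, north=+1); B at (east=-6, north=6).
  A is 4 units northwest of B: delta (east=-4, north=+4); A at (east=-10, north=10).
Therefore A relative to G: (east=-10, north=10).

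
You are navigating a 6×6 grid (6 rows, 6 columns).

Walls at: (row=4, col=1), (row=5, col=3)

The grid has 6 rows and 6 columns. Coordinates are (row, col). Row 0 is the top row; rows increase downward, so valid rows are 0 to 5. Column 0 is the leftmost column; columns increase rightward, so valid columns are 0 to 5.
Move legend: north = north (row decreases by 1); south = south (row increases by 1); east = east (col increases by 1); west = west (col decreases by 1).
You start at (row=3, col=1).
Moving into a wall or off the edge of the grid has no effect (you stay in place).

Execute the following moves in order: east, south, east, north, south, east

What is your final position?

Start: (row=3, col=1)
  east (east): (row=3, col=1) -> (row=3, col=2)
  south (south): (row=3, col=2) -> (row=4, col=2)
  east (east): (row=4, col=2) -> (row=4, col=3)
  north (north): (row=4, col=3) -> (row=3, col=3)
  south (south): (row=3, col=3) -> (row=4, col=3)
  east (east): (row=4, col=3) -> (row=4, col=4)
Final: (row=4, col=4)

Answer: Final position: (row=4, col=4)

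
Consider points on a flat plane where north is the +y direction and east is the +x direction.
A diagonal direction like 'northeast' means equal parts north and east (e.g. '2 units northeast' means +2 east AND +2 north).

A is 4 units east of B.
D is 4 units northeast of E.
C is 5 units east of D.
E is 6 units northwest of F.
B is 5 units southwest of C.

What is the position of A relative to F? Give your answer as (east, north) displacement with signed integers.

Place F at the origin (east=0, north=0).
  E is 6 units northwest of F: delta (east=-6, north=+6); E at (east=-6, north=6).
  D is 4 units northeast of E: delta (east=+4, north=+4); D at (east=-2, north=10).
  C is 5 units east of D: delta (east=+5, north=+0); C at (east=3, north=10).
  B is 5 units southwest of C: delta (east=-5, north=-5); B at (east=-2, north=5).
  A is 4 units east of B: delta (east=+4, north=+0); A at (east=2, north=5).
Therefore A relative to F: (east=2, north=5).

Answer: A is at (east=2, north=5) relative to F.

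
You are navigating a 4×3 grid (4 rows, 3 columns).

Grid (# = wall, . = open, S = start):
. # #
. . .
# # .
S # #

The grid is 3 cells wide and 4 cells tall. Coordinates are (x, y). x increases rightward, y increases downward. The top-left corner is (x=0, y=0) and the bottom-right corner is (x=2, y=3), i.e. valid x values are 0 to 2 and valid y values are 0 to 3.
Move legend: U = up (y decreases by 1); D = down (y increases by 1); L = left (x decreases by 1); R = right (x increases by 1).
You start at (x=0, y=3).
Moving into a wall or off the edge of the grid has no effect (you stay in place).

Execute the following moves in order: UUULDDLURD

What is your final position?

Start: (x=0, y=3)
  [×3]U (up): blocked, stay at (x=0, y=3)
  L (left): blocked, stay at (x=0, y=3)
  D (down): blocked, stay at (x=0, y=3)
  D (down): blocked, stay at (x=0, y=3)
  L (left): blocked, stay at (x=0, y=3)
  U (up): blocked, stay at (x=0, y=3)
  R (right): blocked, stay at (x=0, y=3)
  D (down): blocked, stay at (x=0, y=3)
Final: (x=0, y=3)

Answer: Final position: (x=0, y=3)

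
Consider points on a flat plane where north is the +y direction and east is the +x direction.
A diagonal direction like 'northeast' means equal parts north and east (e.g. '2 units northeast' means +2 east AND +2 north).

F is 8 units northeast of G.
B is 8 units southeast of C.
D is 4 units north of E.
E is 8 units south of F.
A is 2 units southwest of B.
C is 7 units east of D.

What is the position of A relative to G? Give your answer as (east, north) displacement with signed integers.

Answer: A is at (east=21, north=-6) relative to G.

Derivation:
Place G at the origin (east=0, north=0).
  F is 8 units northeast of G: delta (east=+8, north=+8); F at (east=8, north=8).
  E is 8 units south of F: delta (east=+0, north=-8); E at (east=8, north=0).
  D is 4 units north of E: delta (east=+0, north=+4); D at (east=8, north=4).
  C is 7 units east of D: delta (east=+7, north=+0); C at (east=15, north=4).
  B is 8 units southeast of C: delta (east=+8, north=-8); B at (east=23, north=-4).
  A is 2 units southwest of B: delta (east=-2, north=-2); A at (east=21, north=-6).
Therefore A relative to G: (east=21, north=-6).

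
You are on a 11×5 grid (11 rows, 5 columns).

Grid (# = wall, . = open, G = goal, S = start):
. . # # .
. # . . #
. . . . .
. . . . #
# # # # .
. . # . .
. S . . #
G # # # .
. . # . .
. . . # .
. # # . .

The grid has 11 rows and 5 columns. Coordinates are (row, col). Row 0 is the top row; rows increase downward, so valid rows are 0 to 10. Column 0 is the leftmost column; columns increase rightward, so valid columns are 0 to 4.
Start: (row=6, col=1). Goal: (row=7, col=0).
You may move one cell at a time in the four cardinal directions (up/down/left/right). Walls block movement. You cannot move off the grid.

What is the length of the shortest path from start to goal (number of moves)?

Answer: Shortest path length: 2

Derivation:
BFS from (row=6, col=1) until reaching (row=7, col=0):
  Distance 0: (row=6, col=1)
  Distance 1: (row=5, col=1), (row=6, col=0), (row=6, col=2)
  Distance 2: (row=5, col=0), (row=6, col=3), (row=7, col=0)  <- goal reached here
One shortest path (2 moves): (row=6, col=1) -> (row=6, col=0) -> (row=7, col=0)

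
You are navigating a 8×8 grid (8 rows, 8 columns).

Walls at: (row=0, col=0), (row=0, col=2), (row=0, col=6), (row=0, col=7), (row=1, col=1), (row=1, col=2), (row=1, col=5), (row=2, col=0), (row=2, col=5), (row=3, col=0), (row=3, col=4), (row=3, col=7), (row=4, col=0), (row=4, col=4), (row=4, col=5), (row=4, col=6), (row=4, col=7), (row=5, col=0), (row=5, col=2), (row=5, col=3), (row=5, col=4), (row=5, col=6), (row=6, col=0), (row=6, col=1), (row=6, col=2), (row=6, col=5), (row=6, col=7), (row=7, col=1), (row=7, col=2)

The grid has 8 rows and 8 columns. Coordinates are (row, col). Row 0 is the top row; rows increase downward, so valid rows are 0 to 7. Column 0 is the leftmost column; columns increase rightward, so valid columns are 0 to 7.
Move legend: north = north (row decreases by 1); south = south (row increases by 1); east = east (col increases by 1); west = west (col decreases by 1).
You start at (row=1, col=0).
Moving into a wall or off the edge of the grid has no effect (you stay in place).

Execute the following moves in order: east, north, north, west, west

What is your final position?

Answer: Final position: (row=1, col=0)

Derivation:
Start: (row=1, col=0)
  east (east): blocked, stay at (row=1, col=0)
  north (north): blocked, stay at (row=1, col=0)
  north (north): blocked, stay at (row=1, col=0)
  west (west): blocked, stay at (row=1, col=0)
  west (west): blocked, stay at (row=1, col=0)
Final: (row=1, col=0)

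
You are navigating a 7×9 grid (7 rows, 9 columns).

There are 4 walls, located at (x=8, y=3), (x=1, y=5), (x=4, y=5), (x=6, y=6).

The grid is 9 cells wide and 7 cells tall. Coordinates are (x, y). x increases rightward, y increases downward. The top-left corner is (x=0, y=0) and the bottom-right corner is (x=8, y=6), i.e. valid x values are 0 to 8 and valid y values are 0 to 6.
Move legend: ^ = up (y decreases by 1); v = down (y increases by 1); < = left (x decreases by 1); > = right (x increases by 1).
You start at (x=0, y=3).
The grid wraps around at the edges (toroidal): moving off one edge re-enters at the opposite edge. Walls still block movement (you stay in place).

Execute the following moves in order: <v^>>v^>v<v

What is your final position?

Answer: Final position: (x=2, y=5)

Derivation:
Start: (x=0, y=3)
  < (left): blocked, stay at (x=0, y=3)
  v (down): (x=0, y=3) -> (x=0, y=4)
  ^ (up): (x=0, y=4) -> (x=0, y=3)
  > (right): (x=0, y=3) -> (x=1, y=3)
  > (right): (x=1, y=3) -> (x=2, y=3)
  v (down): (x=2, y=3) -> (x=2, y=4)
  ^ (up): (x=2, y=4) -> (x=2, y=3)
  > (right): (x=2, y=3) -> (x=3, y=3)
  v (down): (x=3, y=3) -> (x=3, y=4)
  < (left): (x=3, y=4) -> (x=2, y=4)
  v (down): (x=2, y=4) -> (x=2, y=5)
Final: (x=2, y=5)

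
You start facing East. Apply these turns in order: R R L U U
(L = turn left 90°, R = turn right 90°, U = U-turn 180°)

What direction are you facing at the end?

Answer: Final heading: South

Derivation:
Start: East
  R (right (90° clockwise)) -> South
  R (right (90° clockwise)) -> West
  L (left (90° counter-clockwise)) -> South
  U (U-turn (180°)) -> North
  U (U-turn (180°)) -> South
Final: South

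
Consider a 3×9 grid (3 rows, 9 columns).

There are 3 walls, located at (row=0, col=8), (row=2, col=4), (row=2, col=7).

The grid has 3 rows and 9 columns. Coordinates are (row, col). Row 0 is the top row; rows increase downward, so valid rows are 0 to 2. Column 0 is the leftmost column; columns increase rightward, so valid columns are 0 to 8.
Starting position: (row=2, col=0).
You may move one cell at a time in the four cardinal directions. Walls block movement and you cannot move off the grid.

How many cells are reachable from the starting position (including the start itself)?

BFS flood-fill from (row=2, col=0):
  Distance 0: (row=2, col=0)
  Distance 1: (row=1, col=0), (row=2, col=1)
  Distance 2: (row=0, col=0), (row=1, col=1), (row=2, col=2)
  Distance 3: (row=0, col=1), (row=1, col=2), (row=2, col=3)
  Distance 4: (row=0, col=2), (row=1, col=3)
  Distance 5: (row=0, col=3), (row=1, col=4)
  Distance 6: (row=0, col=4), (row=1, col=5)
  Distance 7: (row=0, col=5), (row=1, col=6), (row=2, col=5)
  Distance 8: (row=0, col=6), (row=1, col=7), (row=2, col=6)
  Distance 9: (row=0, col=7), (row=1, col=8)
  Distance 10: (row=2, col=8)
Total reachable: 24 (grid has 24 open cells total)

Answer: Reachable cells: 24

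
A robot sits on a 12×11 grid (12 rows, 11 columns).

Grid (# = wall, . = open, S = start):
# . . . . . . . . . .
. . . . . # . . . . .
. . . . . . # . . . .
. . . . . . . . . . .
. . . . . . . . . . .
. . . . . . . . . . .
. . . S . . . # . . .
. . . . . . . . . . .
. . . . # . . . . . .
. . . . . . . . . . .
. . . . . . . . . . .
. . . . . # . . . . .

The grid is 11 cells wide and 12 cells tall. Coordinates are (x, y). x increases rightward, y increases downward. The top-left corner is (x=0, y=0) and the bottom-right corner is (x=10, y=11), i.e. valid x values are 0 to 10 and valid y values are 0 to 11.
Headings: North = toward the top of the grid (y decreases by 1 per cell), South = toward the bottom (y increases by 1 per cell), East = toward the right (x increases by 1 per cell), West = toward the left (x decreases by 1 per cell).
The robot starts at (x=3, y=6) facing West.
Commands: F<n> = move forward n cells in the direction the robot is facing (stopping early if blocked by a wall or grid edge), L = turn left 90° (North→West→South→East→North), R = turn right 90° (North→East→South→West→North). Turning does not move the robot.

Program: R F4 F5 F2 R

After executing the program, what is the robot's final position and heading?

Start: (x=3, y=6), facing West
  R: turn right, now facing North
  F4: move forward 4, now at (x=3, y=2)
  F5: move forward 2/5 (blocked), now at (x=3, y=0)
  F2: move forward 0/2 (blocked), now at (x=3, y=0)
  R: turn right, now facing East
Final: (x=3, y=0), facing East

Answer: Final position: (x=3, y=0), facing East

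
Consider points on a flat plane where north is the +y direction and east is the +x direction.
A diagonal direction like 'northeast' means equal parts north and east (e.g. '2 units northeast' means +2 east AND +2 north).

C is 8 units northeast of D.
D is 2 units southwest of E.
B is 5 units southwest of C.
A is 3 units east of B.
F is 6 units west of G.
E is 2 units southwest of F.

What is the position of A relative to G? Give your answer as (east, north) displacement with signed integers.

Answer: A is at (east=-4, north=-1) relative to G.

Derivation:
Place G at the origin (east=0, north=0).
  F is 6 units west of G: delta (east=-6, north=+0); F at (east=-6, north=0).
  E is 2 units southwest of F: delta (east=-2, north=-2); E at (east=-8, north=-2).
  D is 2 units southwest of E: delta (east=-2, north=-2); D at (east=-10, north=-4).
  C is 8 units northeast of D: delta (east=+8, north=+8); C at (east=-2, north=4).
  B is 5 units southwest of C: delta (east=-5, north=-5); B at (east=-7, north=-1).
  A is 3 units east of B: delta (east=+3, north=+0); A at (east=-4, north=-1).
Therefore A relative to G: (east=-4, north=-1).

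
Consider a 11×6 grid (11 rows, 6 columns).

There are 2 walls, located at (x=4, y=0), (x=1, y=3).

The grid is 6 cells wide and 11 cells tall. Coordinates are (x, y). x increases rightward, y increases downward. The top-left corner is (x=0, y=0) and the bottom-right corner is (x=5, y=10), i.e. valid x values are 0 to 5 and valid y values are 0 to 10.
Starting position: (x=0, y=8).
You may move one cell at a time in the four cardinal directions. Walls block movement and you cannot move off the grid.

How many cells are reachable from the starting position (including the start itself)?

BFS flood-fill from (x=0, y=8):
  Distance 0: (x=0, y=8)
  Distance 1: (x=0, y=7), (x=1, y=8), (x=0, y=9)
  Distance 2: (x=0, y=6), (x=1, y=7), (x=2, y=8), (x=1, y=9), (x=0, y=10)
  Distance 3: (x=0, y=5), (x=1, y=6), (x=2, y=7), (x=3, y=8), (x=2, y=9), (x=1, y=10)
  Distance 4: (x=0, y=4), (x=1, y=5), (x=2, y=6), (x=3, y=7), (x=4, y=8), (x=3, y=9), (x=2, y=10)
  Distance 5: (x=0, y=3), (x=1, y=4), (x=2, y=5), (x=3, y=6), (x=4, y=7), (x=5, y=8), (x=4, y=9), (x=3, y=10)
  Distance 6: (x=0, y=2), (x=2, y=4), (x=3, y=5), (x=4, y=6), (x=5, y=7), (x=5, y=9), (x=4, y=10)
  Distance 7: (x=0, y=1), (x=1, y=2), (x=2, y=3), (x=3, y=4), (x=4, y=5), (x=5, y=6), (x=5, y=10)
  Distance 8: (x=0, y=0), (x=1, y=1), (x=2, y=2), (x=3, y=3), (x=4, y=4), (x=5, y=5)
  Distance 9: (x=1, y=0), (x=2, y=1), (x=3, y=2), (x=4, y=3), (x=5, y=4)
  Distance 10: (x=2, y=0), (x=3, y=1), (x=4, y=2), (x=5, y=3)
  Distance 11: (x=3, y=0), (x=4, y=1), (x=5, y=2)
  Distance 12: (x=5, y=1)
  Distance 13: (x=5, y=0)
Total reachable: 64 (grid has 64 open cells total)

Answer: Reachable cells: 64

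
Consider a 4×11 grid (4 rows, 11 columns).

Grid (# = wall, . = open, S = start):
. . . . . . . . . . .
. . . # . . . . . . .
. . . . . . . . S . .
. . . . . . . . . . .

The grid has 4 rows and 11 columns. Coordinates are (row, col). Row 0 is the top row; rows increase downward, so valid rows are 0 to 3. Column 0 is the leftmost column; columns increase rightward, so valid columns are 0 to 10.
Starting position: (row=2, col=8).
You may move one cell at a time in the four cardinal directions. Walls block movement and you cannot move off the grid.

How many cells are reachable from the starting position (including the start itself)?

Answer: Reachable cells: 43

Derivation:
BFS flood-fill from (row=2, col=8):
  Distance 0: (row=2, col=8)
  Distance 1: (row=1, col=8), (row=2, col=7), (row=2, col=9), (row=3, col=8)
  Distance 2: (row=0, col=8), (row=1, col=7), (row=1, col=9), (row=2, col=6), (row=2, col=10), (row=3, col=7), (row=3, col=9)
  Distance 3: (row=0, col=7), (row=0, col=9), (row=1, col=6), (row=1, col=10), (row=2, col=5), (row=3, col=6), (row=3, col=10)
  Distance 4: (row=0, col=6), (row=0, col=10), (row=1, col=5), (row=2, col=4), (row=3, col=5)
  Distance 5: (row=0, col=5), (row=1, col=4), (row=2, col=3), (row=3, col=4)
  Distance 6: (row=0, col=4), (row=2, col=2), (row=3, col=3)
  Distance 7: (row=0, col=3), (row=1, col=2), (row=2, col=1), (row=3, col=2)
  Distance 8: (row=0, col=2), (row=1, col=1), (row=2, col=0), (row=3, col=1)
  Distance 9: (row=0, col=1), (row=1, col=0), (row=3, col=0)
  Distance 10: (row=0, col=0)
Total reachable: 43 (grid has 43 open cells total)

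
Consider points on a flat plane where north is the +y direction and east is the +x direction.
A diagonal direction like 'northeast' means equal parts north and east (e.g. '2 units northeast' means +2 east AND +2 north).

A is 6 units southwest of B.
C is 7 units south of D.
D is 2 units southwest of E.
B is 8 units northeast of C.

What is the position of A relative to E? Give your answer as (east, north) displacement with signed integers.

Place E at the origin (east=0, north=0).
  D is 2 units southwest of E: delta (east=-2, north=-2); D at (east=-2, north=-2).
  C is 7 units south of D: delta (east=+0, north=-7); C at (east=-2, north=-9).
  B is 8 units northeast of C: delta (east=+8, north=+8); B at (east=6, north=-1).
  A is 6 units southwest of B: delta (east=-6, north=-6); A at (east=0, north=-7).
Therefore A relative to E: (east=0, north=-7).

Answer: A is at (east=0, north=-7) relative to E.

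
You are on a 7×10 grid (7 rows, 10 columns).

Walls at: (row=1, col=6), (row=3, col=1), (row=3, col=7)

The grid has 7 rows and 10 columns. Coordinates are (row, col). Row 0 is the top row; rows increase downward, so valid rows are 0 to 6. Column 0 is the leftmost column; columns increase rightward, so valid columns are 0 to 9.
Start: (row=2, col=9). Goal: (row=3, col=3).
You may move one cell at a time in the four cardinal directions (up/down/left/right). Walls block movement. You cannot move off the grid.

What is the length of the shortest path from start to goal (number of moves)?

BFS from (row=2, col=9) until reaching (row=3, col=3):
  Distance 0: (row=2, col=9)
  Distance 1: (row=1, col=9), (row=2, col=8), (row=3, col=9)
  Distance 2: (row=0, col=9), (row=1, col=8), (row=2, col=7), (row=3, col=8), (row=4, col=9)
  Distance 3: (row=0, col=8), (row=1, col=7), (row=2, col=6), (row=4, col=8), (row=5, col=9)
  Distance 4: (row=0, col=7), (row=2, col=5), (row=3, col=6), (row=4, col=7), (row=5, col=8), (row=6, col=9)
  Distance 5: (row=0, col=6), (row=1, col=5), (row=2, col=4), (row=3, col=5), (row=4, col=6), (row=5, col=7), (row=6, col=8)
  Distance 6: (row=0, col=5), (row=1, col=4), (row=2, col=3), (row=3, col=4), (row=4, col=5), (row=5, col=6), (row=6, col=7)
  Distance 7: (row=0, col=4), (row=1, col=3), (row=2, col=2), (row=3, col=3), (row=4, col=4), (row=5, col=5), (row=6, col=6)  <- goal reached here
One shortest path (7 moves): (row=2, col=9) -> (row=2, col=8) -> (row=2, col=7) -> (row=2, col=6) -> (row=2, col=5) -> (row=2, col=4) -> (row=2, col=3) -> (row=3, col=3)

Answer: Shortest path length: 7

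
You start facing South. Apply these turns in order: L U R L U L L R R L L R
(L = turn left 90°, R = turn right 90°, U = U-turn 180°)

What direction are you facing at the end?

Start: South
  L (left (90° counter-clockwise)) -> East
  U (U-turn (180°)) -> West
  R (right (90° clockwise)) -> North
  L (left (90° counter-clockwise)) -> West
  U (U-turn (180°)) -> East
  L (left (90° counter-clockwise)) -> North
  L (left (90° counter-clockwise)) -> West
  R (right (90° clockwise)) -> North
  R (right (90° clockwise)) -> East
  L (left (90° counter-clockwise)) -> North
  L (left (90° counter-clockwise)) -> West
  R (right (90° clockwise)) -> North
Final: North

Answer: Final heading: North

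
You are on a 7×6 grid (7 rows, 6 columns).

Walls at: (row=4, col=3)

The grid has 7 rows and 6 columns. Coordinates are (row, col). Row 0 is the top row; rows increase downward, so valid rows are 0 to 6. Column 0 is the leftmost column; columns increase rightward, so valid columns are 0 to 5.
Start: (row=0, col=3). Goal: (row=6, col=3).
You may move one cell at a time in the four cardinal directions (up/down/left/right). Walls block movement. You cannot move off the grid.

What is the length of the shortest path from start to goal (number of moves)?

Answer: Shortest path length: 8

Derivation:
BFS from (row=0, col=3) until reaching (row=6, col=3):
  Distance 0: (row=0, col=3)
  Distance 1: (row=0, col=2), (row=0, col=4), (row=1, col=3)
  Distance 2: (row=0, col=1), (row=0, col=5), (row=1, col=2), (row=1, col=4), (row=2, col=3)
  Distance 3: (row=0, col=0), (row=1, col=1), (row=1, col=5), (row=2, col=2), (row=2, col=4), (row=3, col=3)
  Distance 4: (row=1, col=0), (row=2, col=1), (row=2, col=5), (row=3, col=2), (row=3, col=4)
  Distance 5: (row=2, col=0), (row=3, col=1), (row=3, col=5), (row=4, col=2), (row=4, col=4)
  Distance 6: (row=3, col=0), (row=4, col=1), (row=4, col=5), (row=5, col=2), (row=5, col=4)
  Distance 7: (row=4, col=0), (row=5, col=1), (row=5, col=3), (row=5, col=5), (row=6, col=2), (row=6, col=4)
  Distance 8: (row=5, col=0), (row=6, col=1), (row=6, col=3), (row=6, col=5)  <- goal reached here
One shortest path (8 moves): (row=0, col=3) -> (row=0, col=4) -> (row=1, col=4) -> (row=2, col=4) -> (row=3, col=4) -> (row=4, col=4) -> (row=5, col=4) -> (row=5, col=3) -> (row=6, col=3)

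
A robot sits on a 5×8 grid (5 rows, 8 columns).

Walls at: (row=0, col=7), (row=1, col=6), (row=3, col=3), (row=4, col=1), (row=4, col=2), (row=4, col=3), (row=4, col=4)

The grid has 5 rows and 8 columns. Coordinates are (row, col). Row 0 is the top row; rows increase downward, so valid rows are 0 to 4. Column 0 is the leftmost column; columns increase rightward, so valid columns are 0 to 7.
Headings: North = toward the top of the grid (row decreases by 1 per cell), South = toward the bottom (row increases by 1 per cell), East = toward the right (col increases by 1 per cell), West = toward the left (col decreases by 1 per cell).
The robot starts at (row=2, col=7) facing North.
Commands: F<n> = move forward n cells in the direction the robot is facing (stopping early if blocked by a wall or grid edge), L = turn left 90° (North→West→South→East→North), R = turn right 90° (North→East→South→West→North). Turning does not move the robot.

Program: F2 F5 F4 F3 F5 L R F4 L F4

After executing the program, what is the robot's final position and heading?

Answer: Final position: (row=1, col=7), facing West

Derivation:
Start: (row=2, col=7), facing North
  F2: move forward 1/2 (blocked), now at (row=1, col=7)
  F5: move forward 0/5 (blocked), now at (row=1, col=7)
  F4: move forward 0/4 (blocked), now at (row=1, col=7)
  F3: move forward 0/3 (blocked), now at (row=1, col=7)
  F5: move forward 0/5 (blocked), now at (row=1, col=7)
  L: turn left, now facing West
  R: turn right, now facing North
  F4: move forward 0/4 (blocked), now at (row=1, col=7)
  L: turn left, now facing West
  F4: move forward 0/4 (blocked), now at (row=1, col=7)
Final: (row=1, col=7), facing West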